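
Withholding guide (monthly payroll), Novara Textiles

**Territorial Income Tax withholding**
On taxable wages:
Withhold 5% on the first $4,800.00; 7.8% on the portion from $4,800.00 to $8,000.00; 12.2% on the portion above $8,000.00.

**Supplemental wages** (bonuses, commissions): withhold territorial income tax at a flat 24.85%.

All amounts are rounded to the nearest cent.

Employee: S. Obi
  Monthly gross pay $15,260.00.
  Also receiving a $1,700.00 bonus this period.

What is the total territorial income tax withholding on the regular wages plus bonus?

$1,797.77

Territorial Income Tax: taxable = $15,260.00
  $489.60 + 12.2% × ($15,260.00 − $8,000.00) = $489.60 + 12.2% × $7,260.00 = $1,375.32
Supplemental (24.85% flat on bonus): 24.85% × $1,700.00 = $422.45
Total territorial income tax: $1,375.32 + $422.45 = $1,797.77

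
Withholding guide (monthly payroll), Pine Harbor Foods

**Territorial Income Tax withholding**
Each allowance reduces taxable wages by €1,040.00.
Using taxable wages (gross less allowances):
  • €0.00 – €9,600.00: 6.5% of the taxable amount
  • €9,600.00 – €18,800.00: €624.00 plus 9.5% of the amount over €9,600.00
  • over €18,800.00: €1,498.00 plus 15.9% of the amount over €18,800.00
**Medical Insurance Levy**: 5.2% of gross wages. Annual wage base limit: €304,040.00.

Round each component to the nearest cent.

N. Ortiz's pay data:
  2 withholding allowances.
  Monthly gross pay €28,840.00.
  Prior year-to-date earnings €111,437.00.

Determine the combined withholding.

Territorial Income Tax: taxable = €28,840.00 − 2×€1,040.00 = €26,760.00
  €1,498.00 + 15.9% × (€26,760.00 − €18,800.00) = €1,498.00 + 15.9% × €7,960.00 = €2,763.64
Medical Insurance Levy: 5.2% × €28,840.00 = €1,499.68
Total: €2,763.64 + €1,499.68 = €4,263.32

€4,263.32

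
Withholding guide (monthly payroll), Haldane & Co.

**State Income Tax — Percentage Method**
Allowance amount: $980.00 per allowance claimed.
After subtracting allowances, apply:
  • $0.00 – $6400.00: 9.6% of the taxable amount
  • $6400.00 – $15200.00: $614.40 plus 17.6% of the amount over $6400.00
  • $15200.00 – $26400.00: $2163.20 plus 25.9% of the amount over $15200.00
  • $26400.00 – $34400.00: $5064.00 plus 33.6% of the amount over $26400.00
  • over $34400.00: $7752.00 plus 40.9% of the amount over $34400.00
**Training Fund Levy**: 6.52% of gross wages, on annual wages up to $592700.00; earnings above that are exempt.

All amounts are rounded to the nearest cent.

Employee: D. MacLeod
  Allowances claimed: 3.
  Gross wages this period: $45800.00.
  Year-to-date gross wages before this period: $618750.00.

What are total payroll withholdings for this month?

State Income Tax: taxable = $45800.00 − 3×$980.00 = $42860.00
  $7752.00 + 40.9% × ($42860.00 − $34400.00) = $7752.00 + 40.9% × $8460.00 = $11212.14
Training Fund Levy: YTD $618750.00 ≥ cap $592700.00 → $0.00
Total: $11212.14 + $0.00 = $11212.14

$11212.14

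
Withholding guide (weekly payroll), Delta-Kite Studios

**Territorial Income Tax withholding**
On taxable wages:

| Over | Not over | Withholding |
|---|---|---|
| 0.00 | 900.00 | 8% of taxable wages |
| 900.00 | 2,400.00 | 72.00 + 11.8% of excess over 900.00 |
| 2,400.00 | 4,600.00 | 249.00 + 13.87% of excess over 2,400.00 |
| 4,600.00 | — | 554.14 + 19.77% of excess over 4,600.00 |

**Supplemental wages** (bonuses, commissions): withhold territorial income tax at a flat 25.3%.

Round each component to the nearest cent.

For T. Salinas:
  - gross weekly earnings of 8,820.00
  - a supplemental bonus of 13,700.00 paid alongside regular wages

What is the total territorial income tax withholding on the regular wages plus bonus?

4,854.53

Territorial Income Tax: taxable = 8,820.00
  554.14 + 19.77% × (8,820.00 − 4,600.00) = 554.14 + 19.77% × 4,220.00 = 1,388.43
Supplemental (25.3% flat on bonus): 25.3% × 13,700.00 = 3,466.10
Total territorial income tax: 1,388.43 + 3,466.10 = 4,854.53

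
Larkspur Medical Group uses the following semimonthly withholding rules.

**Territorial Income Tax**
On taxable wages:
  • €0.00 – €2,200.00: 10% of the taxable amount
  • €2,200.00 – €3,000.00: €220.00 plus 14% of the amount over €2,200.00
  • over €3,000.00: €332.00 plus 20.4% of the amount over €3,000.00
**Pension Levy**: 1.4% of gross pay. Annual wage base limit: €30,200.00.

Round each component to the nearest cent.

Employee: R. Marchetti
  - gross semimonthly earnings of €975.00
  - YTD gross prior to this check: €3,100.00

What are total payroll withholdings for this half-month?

€111.15

Territorial Income Tax: taxable = €975.00
  10% × €975.00 = €97.50
Pension Levy: 1.4% × €975.00 = €13.65
Total: €97.50 + €13.65 = €111.15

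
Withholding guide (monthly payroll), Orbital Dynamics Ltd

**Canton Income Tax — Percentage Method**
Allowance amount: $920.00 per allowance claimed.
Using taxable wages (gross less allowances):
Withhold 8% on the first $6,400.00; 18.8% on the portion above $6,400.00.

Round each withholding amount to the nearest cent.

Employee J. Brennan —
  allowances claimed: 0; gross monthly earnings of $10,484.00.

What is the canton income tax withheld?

Canton Income Tax: taxable = $10,484.00
  $512.00 + 18.8% × ($10,484.00 − $6,400.00) = $512.00 + 18.8% × $4,084.00 = $1,279.79

$1,279.79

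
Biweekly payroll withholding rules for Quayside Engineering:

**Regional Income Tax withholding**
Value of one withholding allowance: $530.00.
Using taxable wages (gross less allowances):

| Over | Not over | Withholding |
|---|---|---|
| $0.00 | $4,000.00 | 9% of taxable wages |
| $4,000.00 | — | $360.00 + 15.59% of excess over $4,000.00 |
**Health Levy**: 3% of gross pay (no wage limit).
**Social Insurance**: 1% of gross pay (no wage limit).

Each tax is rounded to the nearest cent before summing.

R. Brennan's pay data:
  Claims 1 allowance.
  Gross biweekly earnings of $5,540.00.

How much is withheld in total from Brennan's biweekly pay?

Regional Income Tax: taxable = $5,540.00 − 1×$530.00 = $5,010.00
  $360.00 + 15.59% × ($5,010.00 − $4,000.00) = $360.00 + 15.59% × $1,010.00 = $517.46
Health Levy: 3% × $5,540.00 = $166.20
Social Insurance: 1% × $5,540.00 = $55.40
Total: $517.46 + $166.20 + $55.40 = $739.06

$739.06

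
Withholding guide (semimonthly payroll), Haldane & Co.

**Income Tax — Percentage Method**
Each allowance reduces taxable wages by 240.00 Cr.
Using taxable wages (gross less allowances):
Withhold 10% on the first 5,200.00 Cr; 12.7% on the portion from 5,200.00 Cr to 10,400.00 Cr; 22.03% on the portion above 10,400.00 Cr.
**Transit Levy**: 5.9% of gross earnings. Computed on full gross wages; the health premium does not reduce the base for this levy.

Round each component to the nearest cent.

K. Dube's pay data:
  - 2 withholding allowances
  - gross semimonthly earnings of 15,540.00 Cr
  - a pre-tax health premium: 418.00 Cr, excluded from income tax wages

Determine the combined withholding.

3,031.77 Cr

Income Tax: taxable = 15,540.00 Cr − 418.00 Cr − 2×240.00 Cr = 14,642.00 Cr
  1,180.40 Cr + 22.03% × (14,642.00 Cr − 10,400.00 Cr) = 1,180.40 Cr + 22.03% × 4,242.00 Cr = 2,114.91 Cr
Transit Levy: 5.9% × 15,540.00 Cr = 916.86 Cr
Total: 2,114.91 Cr + 916.86 Cr = 3,031.77 Cr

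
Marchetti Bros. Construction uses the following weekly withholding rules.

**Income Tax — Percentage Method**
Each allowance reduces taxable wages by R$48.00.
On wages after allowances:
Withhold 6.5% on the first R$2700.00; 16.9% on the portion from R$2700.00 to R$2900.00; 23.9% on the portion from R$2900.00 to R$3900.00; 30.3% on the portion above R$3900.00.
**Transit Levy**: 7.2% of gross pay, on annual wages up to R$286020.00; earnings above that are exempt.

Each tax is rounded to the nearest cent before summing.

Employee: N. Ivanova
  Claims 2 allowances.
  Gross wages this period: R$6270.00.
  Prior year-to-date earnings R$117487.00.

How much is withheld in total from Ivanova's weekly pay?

R$1588.76

Income Tax: taxable = R$6270.00 − 2×R$48.00 = R$6174.00
  R$448.30 + 30.3% × (R$6174.00 − R$3900.00) = R$448.30 + 30.3% × R$2274.00 = R$1137.32
Transit Levy: 7.2% × R$6270.00 = R$451.44
Total: R$1137.32 + R$451.44 = R$1588.76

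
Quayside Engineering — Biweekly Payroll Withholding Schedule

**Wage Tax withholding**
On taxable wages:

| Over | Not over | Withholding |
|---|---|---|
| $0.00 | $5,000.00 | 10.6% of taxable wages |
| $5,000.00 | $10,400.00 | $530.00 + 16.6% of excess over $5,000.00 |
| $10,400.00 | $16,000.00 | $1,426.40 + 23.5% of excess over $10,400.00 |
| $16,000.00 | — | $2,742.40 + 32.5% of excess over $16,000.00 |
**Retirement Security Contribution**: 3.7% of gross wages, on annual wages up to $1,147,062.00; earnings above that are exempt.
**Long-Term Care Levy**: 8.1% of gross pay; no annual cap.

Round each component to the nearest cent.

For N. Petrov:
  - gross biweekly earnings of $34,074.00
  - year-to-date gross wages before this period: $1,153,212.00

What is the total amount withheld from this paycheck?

Wage Tax: taxable = $34,074.00
  $2,742.40 + 32.5% × ($34,074.00 − $16,000.00) = $2,742.40 + 32.5% × $18,074.00 = $8,616.45
Retirement Security Contribution: YTD $1,153,212.00 ≥ cap $1,147,062.00 → $0.00
Long-Term Care Levy: 8.1% × $34,074.00 = $2,759.99
Total: $8,616.45 + $0.00 + $2,759.99 = $11,376.44

$11,376.44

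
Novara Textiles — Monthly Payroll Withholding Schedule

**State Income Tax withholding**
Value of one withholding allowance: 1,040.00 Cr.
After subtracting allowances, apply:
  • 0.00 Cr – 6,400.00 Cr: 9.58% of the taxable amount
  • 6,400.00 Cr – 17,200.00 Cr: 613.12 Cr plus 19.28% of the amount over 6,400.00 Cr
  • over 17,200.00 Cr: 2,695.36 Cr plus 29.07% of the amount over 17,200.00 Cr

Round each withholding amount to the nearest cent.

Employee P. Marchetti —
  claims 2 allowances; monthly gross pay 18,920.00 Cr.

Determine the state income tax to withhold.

2,625.95 Cr

State Income Tax: taxable = 18,920.00 Cr − 2×1,040.00 Cr = 16,840.00 Cr
  613.12 Cr + 19.28% × (16,840.00 Cr − 6,400.00 Cr) = 613.12 Cr + 19.28% × 10,440.00 Cr = 2,625.95 Cr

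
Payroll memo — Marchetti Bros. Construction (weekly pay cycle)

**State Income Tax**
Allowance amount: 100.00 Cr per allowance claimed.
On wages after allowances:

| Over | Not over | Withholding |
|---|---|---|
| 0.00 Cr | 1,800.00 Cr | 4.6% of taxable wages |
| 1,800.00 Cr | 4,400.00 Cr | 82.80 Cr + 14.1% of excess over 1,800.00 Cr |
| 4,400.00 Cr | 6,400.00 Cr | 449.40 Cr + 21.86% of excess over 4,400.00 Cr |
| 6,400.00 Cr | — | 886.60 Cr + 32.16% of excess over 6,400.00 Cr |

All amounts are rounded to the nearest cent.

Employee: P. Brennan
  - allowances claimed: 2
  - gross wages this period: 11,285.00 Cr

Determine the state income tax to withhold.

State Income Tax: taxable = 11,285.00 Cr − 2×100.00 Cr = 11,085.00 Cr
  886.60 Cr + 32.16% × (11,085.00 Cr − 6,400.00 Cr) = 886.60 Cr + 32.16% × 4,685.00 Cr = 2,393.30 Cr

2,393.30 Cr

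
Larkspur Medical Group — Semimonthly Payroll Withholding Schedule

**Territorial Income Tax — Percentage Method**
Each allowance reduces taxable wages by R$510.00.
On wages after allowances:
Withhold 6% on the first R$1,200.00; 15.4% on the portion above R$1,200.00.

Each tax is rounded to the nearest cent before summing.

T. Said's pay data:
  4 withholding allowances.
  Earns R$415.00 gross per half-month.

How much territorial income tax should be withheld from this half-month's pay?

R$0.00

Territorial Income Tax: taxable = R$415.00 − 4×R$510.00 = R$-1,625.00
  Taxable ≤ 0 → R$0.00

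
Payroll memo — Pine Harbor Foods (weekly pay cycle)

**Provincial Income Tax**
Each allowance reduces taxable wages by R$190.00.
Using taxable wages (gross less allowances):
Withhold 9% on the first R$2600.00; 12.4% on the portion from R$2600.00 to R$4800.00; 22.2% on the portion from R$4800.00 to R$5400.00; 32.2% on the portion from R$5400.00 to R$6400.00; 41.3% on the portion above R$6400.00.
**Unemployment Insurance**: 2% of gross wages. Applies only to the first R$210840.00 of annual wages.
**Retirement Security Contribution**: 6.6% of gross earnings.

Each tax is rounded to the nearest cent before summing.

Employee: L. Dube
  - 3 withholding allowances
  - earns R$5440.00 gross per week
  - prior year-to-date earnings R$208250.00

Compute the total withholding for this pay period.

Provincial Income Tax: taxable = R$5440.00 − 3×R$190.00 = R$4870.00
  R$506.80 + 22.2% × (R$4870.00 − R$4800.00) = R$506.80 + 22.2% × R$70.00 = R$522.34
Unemployment Insurance: cap R$210840.00 − YTD R$208250.00 = R$2590.00 subject; 2% × R$2590.00 = R$51.80
Retirement Security Contribution: 6.6% × R$5440.00 = R$359.04
Total: R$522.34 + R$51.80 + R$359.04 = R$933.18

R$933.18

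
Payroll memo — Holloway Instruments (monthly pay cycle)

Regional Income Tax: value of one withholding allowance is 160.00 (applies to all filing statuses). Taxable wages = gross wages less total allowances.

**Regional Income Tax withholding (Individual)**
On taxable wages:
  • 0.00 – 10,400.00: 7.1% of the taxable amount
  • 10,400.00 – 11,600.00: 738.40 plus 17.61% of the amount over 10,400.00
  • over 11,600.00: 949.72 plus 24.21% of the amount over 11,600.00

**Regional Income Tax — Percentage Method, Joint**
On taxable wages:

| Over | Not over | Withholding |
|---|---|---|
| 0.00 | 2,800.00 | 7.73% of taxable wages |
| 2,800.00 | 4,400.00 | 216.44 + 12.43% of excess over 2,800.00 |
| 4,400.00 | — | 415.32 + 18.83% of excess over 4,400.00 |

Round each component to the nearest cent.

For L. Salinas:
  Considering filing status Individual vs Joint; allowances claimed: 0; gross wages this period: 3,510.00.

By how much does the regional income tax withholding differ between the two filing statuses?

Regional Income Tax (Individual): taxable = 3,510.00
  7.1% × 3,510.00 = 249.21
Regional Income Tax (Joint): taxable = 3,510.00
  216.44 + 12.43% × (3,510.00 − 2,800.00) = 216.44 + 12.43% × 710.00 = 304.69
Difference: |249.21 − 304.69| = 55.48 (higher under Joint)

55.48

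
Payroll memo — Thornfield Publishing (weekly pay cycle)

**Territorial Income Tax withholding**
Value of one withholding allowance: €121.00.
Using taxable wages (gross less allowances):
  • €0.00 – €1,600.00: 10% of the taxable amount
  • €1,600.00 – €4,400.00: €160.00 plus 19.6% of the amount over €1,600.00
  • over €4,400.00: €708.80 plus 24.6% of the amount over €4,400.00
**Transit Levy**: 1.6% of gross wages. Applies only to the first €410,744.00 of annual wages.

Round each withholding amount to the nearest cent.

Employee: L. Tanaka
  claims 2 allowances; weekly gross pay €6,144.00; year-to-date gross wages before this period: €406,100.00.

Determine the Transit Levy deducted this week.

€74.30

Transit Levy: cap €410,744.00 − YTD €406,100.00 = €4,644.00 subject; 1.6% × €4,644.00 = €74.30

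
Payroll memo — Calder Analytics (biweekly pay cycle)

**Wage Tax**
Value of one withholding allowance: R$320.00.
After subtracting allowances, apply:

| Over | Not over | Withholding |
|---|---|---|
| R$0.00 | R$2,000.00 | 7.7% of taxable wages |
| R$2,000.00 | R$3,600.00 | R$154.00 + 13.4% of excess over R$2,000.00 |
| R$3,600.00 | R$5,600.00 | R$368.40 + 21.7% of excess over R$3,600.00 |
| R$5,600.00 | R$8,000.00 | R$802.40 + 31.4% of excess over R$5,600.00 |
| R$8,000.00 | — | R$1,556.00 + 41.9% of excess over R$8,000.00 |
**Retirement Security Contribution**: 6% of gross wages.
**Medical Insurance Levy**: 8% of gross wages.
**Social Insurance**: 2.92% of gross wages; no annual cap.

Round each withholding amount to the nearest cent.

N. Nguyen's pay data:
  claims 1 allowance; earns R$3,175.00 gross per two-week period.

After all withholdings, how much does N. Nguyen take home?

R$2,369.22

Wage Tax: taxable = R$3,175.00 − 1×R$320.00 = R$2,855.00
  R$154.00 + 13.4% × (R$2,855.00 − R$2,000.00) = R$154.00 + 13.4% × R$855.00 = R$268.57
Retirement Security Contribution: 6% × R$3,175.00 = R$190.50
Medical Insurance Levy: 8% × R$3,175.00 = R$254.00
Social Insurance: 2.92% × R$3,175.00 = R$92.71
Total withheld: R$268.57 + R$190.50 + R$254.00 + R$92.71 = R$805.78
Net pay: R$3,175.00 − R$805.78 = R$2,369.22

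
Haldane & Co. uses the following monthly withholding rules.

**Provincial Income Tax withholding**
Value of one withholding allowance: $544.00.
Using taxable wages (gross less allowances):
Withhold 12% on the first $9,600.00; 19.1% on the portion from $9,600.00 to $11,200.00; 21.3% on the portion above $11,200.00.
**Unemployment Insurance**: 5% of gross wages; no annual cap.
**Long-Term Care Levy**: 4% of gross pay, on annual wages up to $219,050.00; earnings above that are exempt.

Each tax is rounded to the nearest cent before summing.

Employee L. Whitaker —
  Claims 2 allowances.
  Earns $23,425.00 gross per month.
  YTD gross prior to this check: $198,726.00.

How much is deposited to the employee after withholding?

Provincial Income Tax: taxable = $23,425.00 − 2×$544.00 = $22,337.00
  $1,457.60 + 21.3% × ($22,337.00 − $11,200.00) = $1,457.60 + 21.3% × $11,137.00 = $3,829.78
Unemployment Insurance: 5% × $23,425.00 = $1,171.25
Long-Term Care Levy: cap $219,050.00 − YTD $198,726.00 = $20,324.00 subject; 4% × $20,324.00 = $812.96
Total withheld: $3,829.78 + $1,171.25 + $812.96 = $5,813.99
Net pay: $23,425.00 − $5,813.99 = $17,611.01

$17,611.01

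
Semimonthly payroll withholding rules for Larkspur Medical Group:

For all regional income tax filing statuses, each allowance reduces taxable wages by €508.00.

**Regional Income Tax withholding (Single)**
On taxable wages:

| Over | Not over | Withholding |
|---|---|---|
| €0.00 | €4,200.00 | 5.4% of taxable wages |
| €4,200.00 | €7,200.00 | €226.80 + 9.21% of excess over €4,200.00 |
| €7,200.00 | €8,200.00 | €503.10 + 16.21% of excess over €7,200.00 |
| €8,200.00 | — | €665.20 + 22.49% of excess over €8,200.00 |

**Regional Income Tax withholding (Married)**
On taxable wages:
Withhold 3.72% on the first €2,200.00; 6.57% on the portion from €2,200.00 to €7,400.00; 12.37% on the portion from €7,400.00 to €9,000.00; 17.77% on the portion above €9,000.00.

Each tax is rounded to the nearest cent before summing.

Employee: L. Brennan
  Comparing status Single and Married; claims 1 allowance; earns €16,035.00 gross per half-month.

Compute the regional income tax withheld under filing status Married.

Regional Income Tax (Married): taxable = €16,035.00 − 1×€508.00 = €15,527.00
  €621.40 + 17.77% × (€15,527.00 − €9,000.00) = €621.40 + 17.77% × €6,527.00 = €1,781.25

€1,781.25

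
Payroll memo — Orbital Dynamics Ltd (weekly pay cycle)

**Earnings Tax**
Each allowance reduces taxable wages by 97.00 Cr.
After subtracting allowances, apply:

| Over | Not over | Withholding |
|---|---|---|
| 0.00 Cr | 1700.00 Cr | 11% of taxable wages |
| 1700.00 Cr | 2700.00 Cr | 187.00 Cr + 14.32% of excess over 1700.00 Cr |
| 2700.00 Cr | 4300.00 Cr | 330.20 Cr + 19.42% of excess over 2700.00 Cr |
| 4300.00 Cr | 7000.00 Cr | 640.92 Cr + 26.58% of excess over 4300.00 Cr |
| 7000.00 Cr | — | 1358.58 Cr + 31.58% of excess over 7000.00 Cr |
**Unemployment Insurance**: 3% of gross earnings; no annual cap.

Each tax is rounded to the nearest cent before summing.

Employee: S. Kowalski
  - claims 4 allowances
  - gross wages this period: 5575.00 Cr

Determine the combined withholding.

1043.93 Cr

Earnings Tax: taxable = 5575.00 Cr − 4×97.00 Cr = 5187.00 Cr
  640.92 Cr + 26.58% × (5187.00 Cr − 4300.00 Cr) = 640.92 Cr + 26.58% × 887.00 Cr = 876.68 Cr
Unemployment Insurance: 3% × 5575.00 Cr = 167.25 Cr
Total: 876.68 Cr + 167.25 Cr = 1043.93 Cr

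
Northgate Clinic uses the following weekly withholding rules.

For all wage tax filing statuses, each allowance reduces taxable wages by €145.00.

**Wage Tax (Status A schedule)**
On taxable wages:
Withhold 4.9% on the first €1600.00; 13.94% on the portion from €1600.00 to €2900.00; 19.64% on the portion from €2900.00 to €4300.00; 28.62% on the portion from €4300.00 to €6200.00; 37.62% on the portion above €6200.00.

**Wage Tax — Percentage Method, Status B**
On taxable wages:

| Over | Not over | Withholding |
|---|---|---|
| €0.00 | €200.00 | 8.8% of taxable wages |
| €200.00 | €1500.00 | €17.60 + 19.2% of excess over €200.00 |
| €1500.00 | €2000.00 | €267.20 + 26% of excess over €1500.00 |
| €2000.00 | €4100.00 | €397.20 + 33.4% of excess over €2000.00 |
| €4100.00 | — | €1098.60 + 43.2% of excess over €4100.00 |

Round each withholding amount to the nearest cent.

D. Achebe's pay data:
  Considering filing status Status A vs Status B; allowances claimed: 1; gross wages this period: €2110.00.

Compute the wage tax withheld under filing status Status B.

Wage Tax (Status B): taxable = €2110.00 − 1×€145.00 = €1965.00
  €267.20 + 26% × (€1965.00 − €1500.00) = €267.20 + 26% × €465.00 = €388.10

€388.10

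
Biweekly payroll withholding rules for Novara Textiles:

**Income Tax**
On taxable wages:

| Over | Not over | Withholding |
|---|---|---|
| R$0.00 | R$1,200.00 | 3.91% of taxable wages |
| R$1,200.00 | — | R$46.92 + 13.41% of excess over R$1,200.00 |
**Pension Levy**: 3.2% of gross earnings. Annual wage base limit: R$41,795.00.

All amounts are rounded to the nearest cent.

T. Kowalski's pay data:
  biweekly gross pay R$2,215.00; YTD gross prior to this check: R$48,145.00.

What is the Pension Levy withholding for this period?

Pension Levy: YTD R$48,145.00 ≥ cap R$41,795.00 → R$0.00

R$0.00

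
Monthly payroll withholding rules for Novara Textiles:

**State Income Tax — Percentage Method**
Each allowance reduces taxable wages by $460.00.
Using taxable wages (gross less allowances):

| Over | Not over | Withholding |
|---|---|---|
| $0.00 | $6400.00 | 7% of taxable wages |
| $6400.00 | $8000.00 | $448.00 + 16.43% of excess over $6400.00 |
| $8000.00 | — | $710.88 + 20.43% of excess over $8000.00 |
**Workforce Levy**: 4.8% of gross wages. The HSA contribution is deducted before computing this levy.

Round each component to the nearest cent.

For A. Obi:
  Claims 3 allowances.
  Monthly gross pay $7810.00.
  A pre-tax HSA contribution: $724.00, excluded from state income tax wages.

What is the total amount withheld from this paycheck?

State Income Tax: taxable = $7810.00 − $724.00 − 3×$460.00 = $5706.00
  7% × $5706.00 = $399.42
Workforce Levy: 4.8% × $7086.00 = $340.13
Total: $399.42 + $340.13 = $739.55

$739.55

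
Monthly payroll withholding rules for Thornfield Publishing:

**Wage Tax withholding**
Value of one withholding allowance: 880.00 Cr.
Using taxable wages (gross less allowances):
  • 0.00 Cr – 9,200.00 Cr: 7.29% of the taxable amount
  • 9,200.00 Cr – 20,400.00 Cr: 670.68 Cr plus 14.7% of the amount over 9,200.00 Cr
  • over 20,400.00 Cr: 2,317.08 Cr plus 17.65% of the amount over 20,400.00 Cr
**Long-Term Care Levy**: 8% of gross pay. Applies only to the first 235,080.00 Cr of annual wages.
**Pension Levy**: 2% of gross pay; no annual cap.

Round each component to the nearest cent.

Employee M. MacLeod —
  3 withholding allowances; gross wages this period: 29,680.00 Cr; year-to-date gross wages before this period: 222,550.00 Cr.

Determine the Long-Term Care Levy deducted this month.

1,002.40 Cr

Long-Term Care Levy: cap 235,080.00 Cr − YTD 222,550.00 Cr = 12,530.00 Cr subject; 8% × 12,530.00 Cr = 1,002.40 Cr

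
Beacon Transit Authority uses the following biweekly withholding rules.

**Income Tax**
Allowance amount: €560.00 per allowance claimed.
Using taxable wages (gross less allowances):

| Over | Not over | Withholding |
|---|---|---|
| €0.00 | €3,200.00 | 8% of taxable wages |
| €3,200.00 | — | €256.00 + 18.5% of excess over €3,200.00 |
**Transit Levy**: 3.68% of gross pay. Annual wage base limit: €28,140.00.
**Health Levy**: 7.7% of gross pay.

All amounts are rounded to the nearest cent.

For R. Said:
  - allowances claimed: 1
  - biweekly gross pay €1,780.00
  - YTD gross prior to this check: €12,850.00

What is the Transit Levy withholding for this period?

Transit Levy: 3.68% × €1,780.00 = €65.50

€65.50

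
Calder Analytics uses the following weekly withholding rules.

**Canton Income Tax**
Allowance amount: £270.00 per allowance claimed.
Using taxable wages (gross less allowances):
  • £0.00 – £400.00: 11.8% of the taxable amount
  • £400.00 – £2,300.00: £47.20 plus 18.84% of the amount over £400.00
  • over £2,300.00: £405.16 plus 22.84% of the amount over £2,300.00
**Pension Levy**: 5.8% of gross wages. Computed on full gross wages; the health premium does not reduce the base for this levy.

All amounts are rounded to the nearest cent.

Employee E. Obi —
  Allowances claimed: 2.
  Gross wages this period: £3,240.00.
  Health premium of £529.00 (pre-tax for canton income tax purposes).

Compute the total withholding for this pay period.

£568.78

Canton Income Tax: taxable = £3,240.00 − £529.00 − 2×£270.00 = £2,171.00
  £47.20 + 18.84% × (£2,171.00 − £400.00) = £47.20 + 18.84% × £1,771.00 = £380.86
Pension Levy: 5.8% × £3,240.00 = £187.92
Total: £380.86 + £187.92 = £568.78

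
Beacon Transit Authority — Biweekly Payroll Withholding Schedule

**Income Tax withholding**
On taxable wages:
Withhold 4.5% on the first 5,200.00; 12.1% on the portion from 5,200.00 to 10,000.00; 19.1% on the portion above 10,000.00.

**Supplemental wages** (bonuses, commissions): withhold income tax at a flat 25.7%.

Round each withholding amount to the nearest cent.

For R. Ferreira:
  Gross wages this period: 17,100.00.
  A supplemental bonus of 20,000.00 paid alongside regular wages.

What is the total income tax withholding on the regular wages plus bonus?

Income Tax: taxable = 17,100.00
  814.80 + 19.1% × (17,100.00 − 10,000.00) = 814.80 + 19.1% × 7,100.00 = 2,170.90
Supplemental (25.7% flat on bonus): 25.7% × 20,000.00 = 5,140.00
Total income tax: 2,170.90 + 5,140.00 = 7,310.90

7,310.90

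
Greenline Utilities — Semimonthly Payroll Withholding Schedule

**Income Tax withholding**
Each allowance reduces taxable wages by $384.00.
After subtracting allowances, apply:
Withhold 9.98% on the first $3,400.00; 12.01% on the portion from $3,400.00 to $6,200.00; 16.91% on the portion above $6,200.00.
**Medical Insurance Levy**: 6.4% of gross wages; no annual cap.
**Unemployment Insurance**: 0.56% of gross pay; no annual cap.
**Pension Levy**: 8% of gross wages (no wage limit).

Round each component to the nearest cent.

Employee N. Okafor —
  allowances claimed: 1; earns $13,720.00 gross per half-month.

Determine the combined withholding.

Income Tax: taxable = $13,720.00 − 1×$384.00 = $13,336.00
  $675.60 + 16.91% × ($13,336.00 − $6,200.00) = $675.60 + 16.91% × $7,136.00 = $1,882.30
Medical Insurance Levy: 6.4% × $13,720.00 = $878.08
Unemployment Insurance: 0.56% × $13,720.00 = $76.83
Pension Levy: 8% × $13,720.00 = $1,097.60
Total: $1,882.30 + $878.08 + $76.83 + $1,097.60 = $3,934.81

$3,934.81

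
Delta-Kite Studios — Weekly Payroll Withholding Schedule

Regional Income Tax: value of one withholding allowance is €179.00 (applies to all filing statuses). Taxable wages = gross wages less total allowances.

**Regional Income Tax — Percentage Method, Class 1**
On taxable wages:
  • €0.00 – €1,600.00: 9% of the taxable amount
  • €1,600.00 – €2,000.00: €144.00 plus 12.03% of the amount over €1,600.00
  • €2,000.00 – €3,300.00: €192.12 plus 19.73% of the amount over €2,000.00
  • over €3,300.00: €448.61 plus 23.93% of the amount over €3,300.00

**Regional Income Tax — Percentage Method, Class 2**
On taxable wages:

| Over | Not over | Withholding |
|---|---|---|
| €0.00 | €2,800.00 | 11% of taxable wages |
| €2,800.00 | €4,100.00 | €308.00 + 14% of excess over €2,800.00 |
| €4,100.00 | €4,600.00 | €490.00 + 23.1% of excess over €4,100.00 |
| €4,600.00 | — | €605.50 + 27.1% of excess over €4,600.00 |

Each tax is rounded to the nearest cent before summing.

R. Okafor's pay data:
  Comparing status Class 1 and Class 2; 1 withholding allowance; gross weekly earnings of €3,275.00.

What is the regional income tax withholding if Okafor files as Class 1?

Regional Income Tax (Class 1): taxable = €3,275.00 − 1×€179.00 = €3,096.00
  €192.12 + 19.73% × (€3,096.00 − €2,000.00) = €192.12 + 19.73% × €1,096.00 = €408.36

€408.36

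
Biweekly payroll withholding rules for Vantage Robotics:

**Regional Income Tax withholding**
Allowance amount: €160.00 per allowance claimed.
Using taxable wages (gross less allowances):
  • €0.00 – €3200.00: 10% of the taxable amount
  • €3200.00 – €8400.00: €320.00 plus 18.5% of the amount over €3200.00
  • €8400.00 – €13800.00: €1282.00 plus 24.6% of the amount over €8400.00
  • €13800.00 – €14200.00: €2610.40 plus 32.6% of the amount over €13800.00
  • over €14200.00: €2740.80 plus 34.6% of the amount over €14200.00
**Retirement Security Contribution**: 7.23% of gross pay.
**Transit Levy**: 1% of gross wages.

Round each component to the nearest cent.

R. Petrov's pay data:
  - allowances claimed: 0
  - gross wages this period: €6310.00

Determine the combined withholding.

Regional Income Tax: taxable = €6310.00
  €320.00 + 18.5% × (€6310.00 − €3200.00) = €320.00 + 18.5% × €3110.00 = €895.35
Retirement Security Contribution: 7.23% × €6310.00 = €456.21
Transit Levy: 1% × €6310.00 = €63.10
Total: €895.35 + €456.21 + €63.10 = €1414.66

€1414.66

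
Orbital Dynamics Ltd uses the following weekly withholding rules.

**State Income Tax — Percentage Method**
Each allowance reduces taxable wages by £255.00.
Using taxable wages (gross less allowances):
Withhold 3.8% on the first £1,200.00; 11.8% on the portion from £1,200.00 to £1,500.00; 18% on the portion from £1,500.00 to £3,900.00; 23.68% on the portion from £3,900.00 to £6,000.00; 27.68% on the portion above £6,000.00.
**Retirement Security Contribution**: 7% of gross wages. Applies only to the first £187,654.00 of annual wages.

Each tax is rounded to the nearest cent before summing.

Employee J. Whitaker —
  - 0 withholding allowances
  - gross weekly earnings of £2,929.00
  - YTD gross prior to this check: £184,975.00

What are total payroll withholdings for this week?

£525.75

State Income Tax: taxable = £2,929.00
  £81.00 + 18% × (£2,929.00 − £1,500.00) = £81.00 + 18% × £1,429.00 = £338.22
Retirement Security Contribution: cap £187,654.00 − YTD £184,975.00 = £2,679.00 subject; 7% × £2,679.00 = £187.53
Total: £338.22 + £187.53 = £525.75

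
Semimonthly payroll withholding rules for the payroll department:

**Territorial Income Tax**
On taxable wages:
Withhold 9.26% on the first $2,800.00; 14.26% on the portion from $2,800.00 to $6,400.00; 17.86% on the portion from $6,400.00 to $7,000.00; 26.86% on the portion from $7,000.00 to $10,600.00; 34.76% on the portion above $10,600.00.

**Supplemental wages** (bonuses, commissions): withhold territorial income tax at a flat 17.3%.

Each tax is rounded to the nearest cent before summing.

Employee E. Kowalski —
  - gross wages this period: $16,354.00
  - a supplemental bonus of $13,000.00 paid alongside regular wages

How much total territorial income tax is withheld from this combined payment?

Territorial Income Tax: taxable = $16,354.00
  $1,846.76 + 34.76% × ($16,354.00 − $10,600.00) = $1,846.76 + 34.76% × $5,754.00 = $3,846.85
Supplemental (17.3% flat on bonus): 17.3% × $13,000.00 = $2,249.00
Total territorial income tax: $3,846.85 + $2,249.00 = $6,095.85

$6,095.85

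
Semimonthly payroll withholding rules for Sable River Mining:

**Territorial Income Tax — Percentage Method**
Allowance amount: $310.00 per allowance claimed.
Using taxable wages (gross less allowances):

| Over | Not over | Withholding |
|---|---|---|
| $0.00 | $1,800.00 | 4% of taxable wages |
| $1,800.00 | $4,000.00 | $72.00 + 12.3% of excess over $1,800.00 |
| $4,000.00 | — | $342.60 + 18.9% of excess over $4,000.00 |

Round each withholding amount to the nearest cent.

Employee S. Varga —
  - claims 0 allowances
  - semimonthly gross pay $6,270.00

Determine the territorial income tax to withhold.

Territorial Income Tax: taxable = $6,270.00
  $342.60 + 18.9% × ($6,270.00 − $4,000.00) = $342.60 + 18.9% × $2,270.00 = $771.63

$771.63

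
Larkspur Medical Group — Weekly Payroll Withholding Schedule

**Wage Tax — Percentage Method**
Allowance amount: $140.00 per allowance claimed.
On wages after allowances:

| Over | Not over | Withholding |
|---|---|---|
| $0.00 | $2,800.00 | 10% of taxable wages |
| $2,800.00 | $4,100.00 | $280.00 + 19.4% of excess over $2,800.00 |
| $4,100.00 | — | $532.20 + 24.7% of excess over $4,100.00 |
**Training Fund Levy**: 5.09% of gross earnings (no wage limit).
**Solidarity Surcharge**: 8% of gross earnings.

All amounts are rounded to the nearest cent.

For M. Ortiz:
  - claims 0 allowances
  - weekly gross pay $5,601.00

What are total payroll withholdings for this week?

Wage Tax: taxable = $5,601.00
  $532.20 + 24.7% × ($5,601.00 − $4,100.00) = $532.20 + 24.7% × $1,501.00 = $902.95
Training Fund Levy: 5.09% × $5,601.00 = $285.09
Solidarity Surcharge: 8% × $5,601.00 = $448.08
Total: $902.95 + $285.09 + $448.08 = $1,636.12

$1,636.12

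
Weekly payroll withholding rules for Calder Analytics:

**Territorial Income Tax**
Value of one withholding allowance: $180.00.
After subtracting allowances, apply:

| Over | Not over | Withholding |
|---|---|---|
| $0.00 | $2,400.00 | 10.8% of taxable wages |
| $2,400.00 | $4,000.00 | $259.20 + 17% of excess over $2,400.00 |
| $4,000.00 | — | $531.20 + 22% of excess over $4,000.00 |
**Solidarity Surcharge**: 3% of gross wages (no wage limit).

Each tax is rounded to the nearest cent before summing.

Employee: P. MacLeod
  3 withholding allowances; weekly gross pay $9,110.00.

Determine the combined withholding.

$1,809.90

Territorial Income Tax: taxable = $9,110.00 − 3×$180.00 = $8,570.00
  $531.20 + 22% × ($8,570.00 − $4,000.00) = $531.20 + 22% × $4,570.00 = $1,536.60
Solidarity Surcharge: 3% × $9,110.00 = $273.30
Total: $1,536.60 + $273.30 = $1,809.90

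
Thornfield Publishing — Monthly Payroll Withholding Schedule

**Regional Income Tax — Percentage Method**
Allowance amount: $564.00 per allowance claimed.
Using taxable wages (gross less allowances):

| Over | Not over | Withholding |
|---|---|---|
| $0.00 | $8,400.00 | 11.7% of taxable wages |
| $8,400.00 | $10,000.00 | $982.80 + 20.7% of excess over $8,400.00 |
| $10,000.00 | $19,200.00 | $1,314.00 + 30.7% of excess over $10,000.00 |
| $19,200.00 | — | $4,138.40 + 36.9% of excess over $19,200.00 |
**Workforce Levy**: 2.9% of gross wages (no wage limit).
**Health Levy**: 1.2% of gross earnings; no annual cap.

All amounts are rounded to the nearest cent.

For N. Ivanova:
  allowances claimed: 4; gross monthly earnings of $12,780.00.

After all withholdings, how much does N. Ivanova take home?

Regional Income Tax: taxable = $12,780.00 − 4×$564.00 = $10,524.00
  $1,314.00 + 30.7% × ($10,524.00 − $10,000.00) = $1,314.00 + 30.7% × $524.00 = $1,474.87
Workforce Levy: 2.9% × $12,780.00 = $370.62
Health Levy: 1.2% × $12,780.00 = $153.36
Total withheld: $1,474.87 + $370.62 + $153.36 = $1,998.85
Net pay: $12,780.00 − $1,998.85 = $10,781.15

$10,781.15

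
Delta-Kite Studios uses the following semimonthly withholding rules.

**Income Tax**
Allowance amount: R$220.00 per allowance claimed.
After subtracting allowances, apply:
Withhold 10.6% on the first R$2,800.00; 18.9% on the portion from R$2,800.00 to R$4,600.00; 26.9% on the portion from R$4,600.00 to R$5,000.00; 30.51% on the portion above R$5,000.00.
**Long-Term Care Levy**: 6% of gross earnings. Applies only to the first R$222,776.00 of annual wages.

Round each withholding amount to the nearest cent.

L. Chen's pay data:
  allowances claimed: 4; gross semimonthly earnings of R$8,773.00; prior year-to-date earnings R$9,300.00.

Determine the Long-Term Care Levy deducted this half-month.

Long-Term Care Levy: 6% × R$8,773.00 = R$526.38

R$526.38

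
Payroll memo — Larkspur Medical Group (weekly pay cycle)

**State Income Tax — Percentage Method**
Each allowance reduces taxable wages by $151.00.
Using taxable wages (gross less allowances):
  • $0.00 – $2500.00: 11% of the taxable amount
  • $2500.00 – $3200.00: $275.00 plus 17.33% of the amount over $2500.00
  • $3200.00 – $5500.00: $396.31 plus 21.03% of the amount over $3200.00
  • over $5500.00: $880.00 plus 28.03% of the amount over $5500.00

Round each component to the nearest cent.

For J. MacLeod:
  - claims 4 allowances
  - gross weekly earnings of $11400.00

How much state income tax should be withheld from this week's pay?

State Income Tax: taxable = $11400.00 − 4×$151.00 = $10796.00
  $880.00 + 28.03% × ($10796.00 − $5500.00) = $880.00 + 28.03% × $5296.00 = $2364.47

$2364.47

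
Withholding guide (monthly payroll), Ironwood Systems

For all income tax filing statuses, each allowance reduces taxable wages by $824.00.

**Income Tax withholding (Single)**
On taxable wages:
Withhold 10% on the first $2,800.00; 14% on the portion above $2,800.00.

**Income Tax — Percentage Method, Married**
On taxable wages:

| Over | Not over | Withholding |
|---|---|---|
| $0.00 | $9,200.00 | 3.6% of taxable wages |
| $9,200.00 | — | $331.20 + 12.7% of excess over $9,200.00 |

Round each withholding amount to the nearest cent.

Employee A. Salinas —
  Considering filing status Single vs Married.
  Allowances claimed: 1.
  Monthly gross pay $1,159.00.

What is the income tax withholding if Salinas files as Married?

$12.06

Income Tax (Married): taxable = $1,159.00 − 1×$824.00 = $335.00
  3.6% × $335.00 = $12.06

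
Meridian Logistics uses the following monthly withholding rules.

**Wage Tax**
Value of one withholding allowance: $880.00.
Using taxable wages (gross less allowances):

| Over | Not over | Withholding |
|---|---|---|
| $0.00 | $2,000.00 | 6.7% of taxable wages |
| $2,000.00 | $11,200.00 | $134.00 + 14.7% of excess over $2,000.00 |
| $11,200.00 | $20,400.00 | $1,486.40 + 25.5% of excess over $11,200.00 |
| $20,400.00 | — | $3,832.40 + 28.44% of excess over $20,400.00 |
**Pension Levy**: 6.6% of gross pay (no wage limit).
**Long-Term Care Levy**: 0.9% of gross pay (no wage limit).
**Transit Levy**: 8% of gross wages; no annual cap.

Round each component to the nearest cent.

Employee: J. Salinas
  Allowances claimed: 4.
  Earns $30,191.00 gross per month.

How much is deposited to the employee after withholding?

$19,895.52

Wage Tax: taxable = $30,191.00 − 4×$880.00 = $26,671.00
  $3,832.40 + 28.44% × ($26,671.00 − $20,400.00) = $3,832.40 + 28.44% × $6,271.00 = $5,615.87
Pension Levy: 6.6% × $30,191.00 = $1,992.61
Long-Term Care Levy: 0.9% × $30,191.00 = $271.72
Transit Levy: 8% × $30,191.00 = $2,415.28
Total withheld: $5,615.87 + $1,992.61 + $271.72 + $2,415.28 = $10,295.48
Net pay: $30,191.00 − $10,295.48 = $19,895.52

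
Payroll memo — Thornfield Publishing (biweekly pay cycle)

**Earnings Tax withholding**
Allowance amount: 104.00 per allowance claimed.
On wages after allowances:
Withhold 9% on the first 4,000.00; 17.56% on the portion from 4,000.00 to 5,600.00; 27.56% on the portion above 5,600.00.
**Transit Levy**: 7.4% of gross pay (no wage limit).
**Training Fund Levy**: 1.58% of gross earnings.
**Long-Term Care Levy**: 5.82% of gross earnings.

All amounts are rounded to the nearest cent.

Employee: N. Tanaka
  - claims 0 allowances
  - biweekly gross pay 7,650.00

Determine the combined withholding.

2,338.14

Earnings Tax: taxable = 7,650.00
  640.96 + 27.56% × (7,650.00 − 5,600.00) = 640.96 + 27.56% × 2,050.00 = 1,205.94
Transit Levy: 7.4% × 7,650.00 = 566.10
Training Fund Levy: 1.58% × 7,650.00 = 120.87
Long-Term Care Levy: 5.82% × 7,650.00 = 445.23
Total: 1,205.94 + 566.10 + 120.87 + 445.23 = 2,338.14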